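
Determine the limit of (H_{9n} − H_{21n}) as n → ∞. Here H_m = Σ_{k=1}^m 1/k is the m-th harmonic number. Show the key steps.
lim = ln(9/21) = ln(3/7)

Euler-Maclaurin gives H_m = ln m + γ + 1/(2m) + O(1/m^2). The γ and O(1/m) terms cancel in the difference:
  H_{9n} − H_{21n} = ln(9n) − ln(21n) + O(1/n) = ln(9/21) + O(1/n).
Hence the limit is ln(9/21) = ln(3/7).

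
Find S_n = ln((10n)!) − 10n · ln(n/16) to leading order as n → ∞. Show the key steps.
S_n ~ 10n · (ln 160 − 1) + O(ln n)

Stirling: ln((10n)!) = 10n ln(10n) − 10n + O(ln n).
  S_n = 10n ln(10n) − 10n − 10n ln(n/16) + O(ln n)
      = 10n ln(10n) − 10n ln n + 10n ln 16 − 10n + O(ln n)
      = 10n ln 10 + 10n ln 16 − 10n + O(ln n)
      = 10n (ln 160 − 1) + O(ln n).
Numerically ln(160) − 1 ≈ 4.0752.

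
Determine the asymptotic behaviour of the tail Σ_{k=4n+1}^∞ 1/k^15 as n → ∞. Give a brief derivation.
Σ_{k>4n} 1/k^15 ~ 1/(14 · (4n)^14)

Compare to the integral: ∫_{4n}^∞ x^(−15) dx = [−x^(−14)/14]_{4n}^∞ = 1/((15−1)·(4n)^14). Euler-Maclaurin then gives
  Σ_{k>4n} 1/k^15 = ∫_{4n}^∞ dx/x^15 − 1/(2·(4n)^15) + O(1/(4n)^16).
(Equivalently this is ζ(15) − Σ_{k≤4n} 1/k^15.)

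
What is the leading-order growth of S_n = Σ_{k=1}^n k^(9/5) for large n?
S_n ~ (5/14) · n^(14/5)

Integral comparison: Σ_{k=1}^n k^(9/5) = ∫_0^n x^(9/5) dx + O(n^(9/5)). The integral is n^(1 + 9/5) / (1 + 9/5) = n^((9+5)/5) / ((9+5)/5) = (5/14) · n^(14/5).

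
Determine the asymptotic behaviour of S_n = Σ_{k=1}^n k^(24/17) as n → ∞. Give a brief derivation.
S_n ~ (17/41) · n^(41/17)

Integral comparison: Σ_{k=1}^n k^(24/17) = ∫_0^n x^(24/17) dx + O(n^(24/17)). The integral is n^(1 + 24/17) / (1 + 24/17) = n^((24+17)/17) / ((24+17)/17) = (17/41) · n^(41/17).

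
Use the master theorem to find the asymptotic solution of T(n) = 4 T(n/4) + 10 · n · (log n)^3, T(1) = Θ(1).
T(n) = Θ(n · (log n)^4)

Here log_4 4 = 1 and f(n) = 10 · n · (log n)^3 = Θ(n^(log_4 4) · (log n)^3). This is the extended Case 2 of the master theorem (f matches the critical exponent up to log factors), giving T(n) = Θ(n^(log_4 4) · (log n)^(3+1)) = Θ(n · (log n)^4).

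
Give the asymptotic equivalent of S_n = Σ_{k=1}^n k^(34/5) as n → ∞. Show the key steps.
S_n ~ (5/39) · n^(39/5)

Integral comparison: Σ_{k=1}^n k^(34/5) = ∫_0^n x^(34/5) dx + O(n^(34/5)). The integral is n^(1 + 34/5) / (1 + 34/5) = n^((34+5)/5) / ((34+5)/5) = (5/39) · n^(39/5).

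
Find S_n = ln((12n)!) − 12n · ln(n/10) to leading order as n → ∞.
S_n ~ 12n · (ln 120 − 1) + O(ln n)

Stirling: ln((12n)!) = 12n ln(12n) − 12n + O(ln n).
  S_n = 12n ln(12n) − 12n − 12n ln(n/10) + O(ln n)
      = 12n ln(12n) − 12n ln n + 12n ln 10 − 12n + O(ln n)
      = 12n ln 12 + 12n ln 10 − 12n + O(ln n)
      = 12n (ln 120 − 1) + O(ln n).
Numerically ln(120) − 1 ≈ 3.7875.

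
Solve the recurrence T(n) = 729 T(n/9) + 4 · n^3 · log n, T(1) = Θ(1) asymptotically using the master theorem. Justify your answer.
T(n) = Θ(n^3 · (log n)^2)

Here log_9 729 = 3 and f(n) = 4 · n^3 · log n = Θ(n^(log_9 729) · (log n)^1). This is the extended Case 2 of the master theorem (f matches the critical exponent up to log factors), giving T(n) = Θ(n^(log_9 729) · (log n)^(1+1)) = Θ(n^3 · (log n)^2).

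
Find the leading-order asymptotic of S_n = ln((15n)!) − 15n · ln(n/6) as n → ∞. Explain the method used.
S_n ~ 15n · (ln 90 − 1) + O(ln n)

Stirling: ln((15n)!) = 15n ln(15n) − 15n + O(ln n).
  S_n = 15n ln(15n) − 15n − 15n ln(n/6) + O(ln n)
      = 15n ln(15n) − 15n ln n + 15n ln 6 − 15n + O(ln n)
      = 15n ln 15 + 15n ln 6 − 15n + O(ln n)
      = 15n (ln 90 − 1) + O(ln n).
Numerically ln(90) − 1 ≈ 3.4998.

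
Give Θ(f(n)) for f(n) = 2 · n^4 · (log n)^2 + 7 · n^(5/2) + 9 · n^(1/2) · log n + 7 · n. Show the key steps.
f(n) ∈ Θ(n^4 · (log n)^2)

Compare the terms by growth order. For large n, n^a · (log n)^b dominates n^a' · (log n)^b' iff a > a', or (a = a' and b > b'). Ranking the 4 terms shows the dominant one is 2 · n^4 · (log n)^2. Hence f(n) ∈ Θ(n^4 · (log n)^2).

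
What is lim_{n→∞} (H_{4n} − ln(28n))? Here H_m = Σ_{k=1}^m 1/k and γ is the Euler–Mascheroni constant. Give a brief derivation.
lim = −ln 7 + γ

By Euler-Maclaurin, H_m = ln m + γ + O(1/m). So
  H_{4n} − ln(28n) = ln(4n) + γ − ln(28n) + O(1/n)
                       = ln(4/28) + γ + O(1/n).
Hence the limit is ln(4/28) + γ (= −ln 7).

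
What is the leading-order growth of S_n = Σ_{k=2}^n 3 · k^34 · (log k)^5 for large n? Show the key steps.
S_n ~ 3 · n^35 · (log n)^5 / 35

By integral comparison, S_n = ∫_1^n 3 · x^34 · (log x)^5 dx + O(n^34 · (log n)^5). For the integral, the leading term of ∫_1^n x^34 (log x)^5 dx is n^35/35 · (log n)^5 (by repeated integration by parts; each step lowers the log-exponent and produces a relatively O(1/log n) correction). Hence S_n ~ 3 · n^35 · (log n)^5 / 35.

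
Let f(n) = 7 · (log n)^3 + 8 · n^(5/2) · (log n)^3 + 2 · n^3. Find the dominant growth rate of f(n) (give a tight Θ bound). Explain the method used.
f(n) ∈ Θ(n^3)

Compare the terms by growth order. For large n, n^a · (log n)^b dominates n^a' · (log n)^b' iff a > a', or (a = a' and b > b'). Ranking the 3 terms shows the dominant one is 2 · n^3. Hence f(n) ∈ Θ(n^3).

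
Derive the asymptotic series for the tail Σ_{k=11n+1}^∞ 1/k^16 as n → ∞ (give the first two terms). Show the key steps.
Σ_{k>11n} 1/k^16 = 1/(15 · (11n)^15) − 1/(2 · (11n)^16) + O(1/(11n)^17)

Compare to the integral: ∫_{11n}^∞ x^(−16) dx = [−x^(−15)/15]_{11n}^∞ = 1/((16−1)·(11n)^15). The Euler-Maclaurin correction adds −f(11n)/2 = −1/(2·(11n)^16). Euler-Maclaurin then gives
  Σ_{k>11n} 1/k^16 = ∫_{11n}^∞ dx/x^16 − 1/(2·(11n)^16) + O(1/(11n)^17).
(Equivalently this is ζ(16) − Σ_{k≤11n} 1/k^16.)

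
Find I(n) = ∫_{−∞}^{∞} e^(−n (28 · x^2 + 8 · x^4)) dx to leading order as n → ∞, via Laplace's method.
I(n) ~ sqrt(π/(28n))

φ(x) = 28 · x^2 + 8 · x^4 has its unique global minimum at x* = 0 (since φ'(x) = 56x + 32x^3 = 0 only at x = 0 for real x with both coefficients positive, and φ → ∞ as |x| → ∞). At x* = 0, φ(0) = 0 and φ''(0) = 56. Laplace's method then gives
  I(n) ~ sqrt(2π / (n · φ''(0))) · e^(−n φ(0)) = sqrt(2π / (56n)) = sqrt(π/(28n)).
The 8 · x^4 term contributes only at subleading order (an O(1/n) relative correction).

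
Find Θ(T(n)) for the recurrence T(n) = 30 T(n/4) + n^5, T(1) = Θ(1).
T(n) = Θ(n^5)

log_4 30 ≈ 2.453. f(n) = n^5 dominates n^(log_4 30) since 5 > 2.453, and the regularity condition a·f(n/b) = 30·(n/4)^5 = (30/1024)·n^5 ≤ c·f(n) holds with c = 30/1024 ≈ 0.0293 < 1. So this is Case 3: T(n) = Θ(f(n)) = Θ(n^5).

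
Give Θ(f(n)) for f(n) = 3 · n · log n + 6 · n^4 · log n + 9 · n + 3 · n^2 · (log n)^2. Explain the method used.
f(n) ∈ Θ(n^4 · log n)

Compare the terms by growth order. For large n, n^a · (log n)^b dominates n^a' · (log n)^b' iff a > a', or (a = a' and b > b'). Ranking the 4 terms shows the dominant one is 6 · n^4 · log n. Hence f(n) ∈ Θ(n^4 · log n).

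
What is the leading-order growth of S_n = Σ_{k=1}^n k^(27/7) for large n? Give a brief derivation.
S_n ~ (7/34) · n^(34/7)

Integral comparison: Σ_{k=1}^n k^(27/7) = ∫_0^n x^(27/7) dx + O(n^(27/7)). The integral is n^(1 + 27/7) / (1 + 27/7) = n^((27+7)/7) / ((27+7)/7) = (7/34) · n^(34/7).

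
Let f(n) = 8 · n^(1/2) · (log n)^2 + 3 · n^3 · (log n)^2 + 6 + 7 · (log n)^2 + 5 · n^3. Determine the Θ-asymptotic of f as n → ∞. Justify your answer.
f(n) ∈ Θ(n^3 · (log n)^2)

Compare the terms by growth order. For large n, n^a · (log n)^b dominates n^a' · (log n)^b' iff a > a', or (a = a' and b > b'). Ranking the 5 terms shows the dominant one is 3 · n^3 · (log n)^2. Hence f(n) ∈ Θ(n^3 · (log n)^2).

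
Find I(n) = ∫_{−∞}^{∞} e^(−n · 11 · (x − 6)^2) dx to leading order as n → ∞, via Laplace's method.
I(n) = sqrt(π/(11n))

Here φ(x) = 11 · (x − 6)^2 has its unique minimum at x* = 6 with φ(x*) = 0 and φ''(x*) = 22. Laplace's method gives
  I(n) ~ e^(−n φ(x*)) · sqrt(2π / (n · φ''(x*))) = sqrt(2π / (22n)) = sqrt(π/(11n)).
This is exact: substituting u = (x − 6)·sqrt(11n) gives I(n) = (1/sqrt(11n)) ∫_{−∞}^{∞} e^(−u^2) du = sqrt(π/(11n)).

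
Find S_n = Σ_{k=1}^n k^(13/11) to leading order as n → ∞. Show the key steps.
S_n ~ (11/24) · n^(24/11)

Integral comparison: Σ_{k=1}^n k^(13/11) = ∫_0^n x^(13/11) dx + O(n^(13/11)). The integral is n^(1 + 13/11) / (1 + 13/11) = n^((13+11)/11) / ((13+11)/11) = (11/24) · n^(24/11).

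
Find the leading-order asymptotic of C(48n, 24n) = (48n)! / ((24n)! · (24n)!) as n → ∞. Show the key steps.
C(48n, 24n) ~ (4)^(24n) · sqrt(1/(π·24n))

Write N = 24n. Apply Stirling to each factorial:
  (2N)! ~ sqrt(2π·2N) · (2N/e)^(2N),
  N! ~ sqrt(2π N) · (N/e)^N,
  (1N)! ~ sqrt(2π·1N) · (1N/e)^(1N).
The exponential factors combine to (2N)^(2N) / (N^N · (1N)^(1N)) = 2^(2N)/1^(1N) = (2^2/1^1)^N = (4)^N.
The square-root prefactors combine to sqrt(2π·2N) / (sqrt(2π N)·sqrt(2π·1N)) = sqrt(2 / (2π·1·N)) = sqrt(1/(π·24n)).
Substituting N = 24n: C(48n, 24n) ~ (4)^(24n) · sqrt(1/(π·24n)).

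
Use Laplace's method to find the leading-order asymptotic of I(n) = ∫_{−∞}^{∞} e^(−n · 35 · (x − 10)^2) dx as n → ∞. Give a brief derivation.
I(n) = sqrt(π/(35n))

Here φ(x) = 35 · (x − 10)^2 has its unique minimum at x* = 10 with φ(x*) = 0 and φ''(x*) = 70. Laplace's method gives
  I(n) ~ e^(−n φ(x*)) · sqrt(2π / (n · φ''(x*))) = sqrt(2π / (70n)) = sqrt(π/(35n)).
This is exact: substituting u = (x − 10)·sqrt(35n) gives I(n) = (1/sqrt(35n)) ∫_{−∞}^{∞} e^(−u^2) du = sqrt(π/(35n)).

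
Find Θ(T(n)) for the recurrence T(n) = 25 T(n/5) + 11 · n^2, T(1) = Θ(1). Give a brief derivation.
T(n) = Θ(n^2 log n)

log_5 25 = 2, and f(n) = 11 · n^2 = Θ(n^(log_5 25)). This is Case 2 of the master theorem: T(n) = Θ(f(n) · log n) = Θ(n^2 log n).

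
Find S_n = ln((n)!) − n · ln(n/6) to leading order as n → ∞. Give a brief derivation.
S_n ~ n · (ln 6 − 1) + O(ln n)

Stirling: ln((n)!) = n ln(n) − n + O(ln n).
  S_n = n ln(n) − n − n ln(n/6) + O(ln n)
      = n ln(n) − n ln n + n ln 6 − n + O(ln n)
      = n ln 6 − n + O(ln n)
      = n (ln 6 − 1) + O(ln n).
Numerically ln(6) − 1 ≈ 0.7918.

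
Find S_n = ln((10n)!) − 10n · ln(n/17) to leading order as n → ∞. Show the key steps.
S_n ~ 10n · (ln 170 − 1) + O(ln n)

Stirling: ln((10n)!) = 10n ln(10n) − 10n + O(ln n).
  S_n = 10n ln(10n) − 10n − 10n ln(n/17) + O(ln n)
      = 10n ln(10n) − 10n ln n + 10n ln 17 − 10n + O(ln n)
      = 10n ln 10 + 10n ln 17 − 10n + O(ln n)
      = 10n (ln 170 − 1) + O(ln n).
Numerically ln(170) − 1 ≈ 4.1358.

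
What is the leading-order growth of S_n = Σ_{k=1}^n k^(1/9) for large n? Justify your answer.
S_n ~ (9/10) · n^(10/9)

Integral comparison: Σ_{k=1}^n k^(1/9) = ∫_0^n x^(1/9) dx + O(n^(1/9)). The integral is n^(1 + 1/9) / (1 + 1/9) = n^((1+9)/9) / ((1+9)/9) = (9/10) · n^(10/9).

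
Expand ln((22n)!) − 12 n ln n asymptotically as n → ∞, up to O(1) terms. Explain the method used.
ln((22n)!) − 12 n ln n = 10 n ln n + 22(ln 22 − 1) n + (1/2) ln(2π·22n) + O(1/n)

Stirling: ln((22n)!) = 22n ln(22n) − 22n + (1/2) ln(2π·22n) + O(1/n).
Expand 22n ln(22n) = 22n (ln n + ln 22) = 22n ln n + 22n ln 22.
Subtract 12n ln n: leading term is (22 − 12) n ln n = 10 n ln n. The next term is 22n ln 22 − 22n = 22(ln 22 − 1) n. Then the (1/2) ln(2π·22n) correction.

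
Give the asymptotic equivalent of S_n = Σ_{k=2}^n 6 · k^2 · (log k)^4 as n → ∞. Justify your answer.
S_n ~ 2 · n^3 · (log n)^4

By integral comparison, S_n = ∫_1^n 6 · x^2 · (log x)^4 dx + O(n^2 · (log n)^4). For the integral, the leading term of ∫_1^n x^2 (log x)^4 dx is n^3/3 · (log n)^4 (by repeated integration by parts; each step lowers the log-exponent and produces a relatively O(1/log n) correction). Hence S_n ~ 2 · n^3 · (log n)^4.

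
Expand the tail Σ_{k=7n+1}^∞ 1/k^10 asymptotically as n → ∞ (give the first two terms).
Σ_{k>7n} 1/k^10 = 1/(9 · (7n)^9) − 1/(2 · (7n)^10) + O(1/(7n)^11)

Compare to the integral: ∫_{7n}^∞ x^(−10) dx = [−x^(−9)/9]_{7n}^∞ = 1/((10−1)·(7n)^9). The Euler-Maclaurin correction adds −f(7n)/2 = −1/(2·(7n)^10). Euler-Maclaurin then gives
  Σ_{k>7n} 1/k^10 = ∫_{7n}^∞ dx/x^10 − 1/(2·(7n)^10) + O(1/(7n)^11).
(Equivalently this is ζ(10) − Σ_{k≤7n} 1/k^10.)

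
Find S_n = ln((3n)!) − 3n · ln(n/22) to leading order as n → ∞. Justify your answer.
S_n ~ 3n · (ln 66 − 1) + O(ln n)

Stirling: ln((3n)!) = 3n ln(3n) − 3n + O(ln n).
  S_n = 3n ln(3n) − 3n − 3n ln(n/22) + O(ln n)
      = 3n ln(3n) − 3n ln n + 3n ln 22 − 3n + O(ln n)
      = 3n ln 3 + 3n ln 22 − 3n + O(ln n)
      = 3n (ln 66 − 1) + O(ln n).
Numerically ln(66) − 1 ≈ 3.1897.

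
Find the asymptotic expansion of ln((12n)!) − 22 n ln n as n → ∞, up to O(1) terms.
ln((12n)!) − 22 n ln n = −10 n ln n + 12(ln 12 − 1) n + (1/2) ln(2π·12n) + O(1/n)

Stirling: ln((12n)!) = 12n ln(12n) − 12n + (1/2) ln(2π·12n) + O(1/n).
Expand 12n ln(12n) = 12n (ln n + ln 12) = 12n ln n + 12n ln 12.
Subtract 22n ln n: leading term is (12 − 22) n ln n = −10 n ln n. The next term is 12n ln 12 − 12n = 12(ln 12 − 1) n. Then the (1/2) ln(2π·12n) correction.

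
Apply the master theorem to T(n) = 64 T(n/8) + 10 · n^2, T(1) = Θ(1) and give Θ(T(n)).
T(n) = Θ(n^2 log n)

log_8 64 = 2, and f(n) = 10 · n^2 = Θ(n^(log_8 64)). This is Case 2 of the master theorem: T(n) = Θ(f(n) · log n) = Θ(n^2 log n).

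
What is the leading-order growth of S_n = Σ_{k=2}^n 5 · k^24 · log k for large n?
S_n ~ n^25 log n / 5 − n^25 / 125

By integral comparison, S_n = ∫_1^n 5 · x^24 · log x dx + O(n^24 · log n). For the integral, ∫ x^24 log x dx = n^25 log n / 25 − n^25/625 (integration by parts). Hence S_n ~ n^25 log n / 5 − n^25 / 125.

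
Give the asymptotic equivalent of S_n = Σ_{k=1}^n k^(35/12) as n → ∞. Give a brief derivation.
S_n ~ (12/47) · n^(47/12)

Integral comparison: Σ_{k=1}^n k^(35/12) = ∫_0^n x^(35/12) dx + O(n^(35/12)). The integral is n^(1 + 35/12) / (1 + 35/12) = n^((35+12)/12) / ((35+12)/12) = (12/47) · n^(47/12).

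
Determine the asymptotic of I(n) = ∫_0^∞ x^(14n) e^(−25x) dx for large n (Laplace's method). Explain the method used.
I(n) ~ (sqrt(2π·14n) / 25) · (14n/(25e))^(14n)

Write the integrand as exp(14n ln x − 25x) and set f(x) = 14n ln x − 25x. Then f'(x) = 14n/x − 25 = 0 at x* = 14n/25, and f''(x*) = −14n/x*^2 = −25^2/(14n). Laplace's method (interior maximum) gives
  I(n) ~ e^(f(x*)) · sqrt(2π / |f''(x*)|)
        = exp(14n ln(14n/25) − 14n) · sqrt(2π · 14n / 25^2)
        = (14n/25)^(14n) e^(−14n) · sqrt(2π·14n) / 25
        = (sqrt(2π·14n) / 25) · (14n/(25e))^(14n).
This matches Γ(14n+1)/25^(14n+1) with Stirling applied to Γ.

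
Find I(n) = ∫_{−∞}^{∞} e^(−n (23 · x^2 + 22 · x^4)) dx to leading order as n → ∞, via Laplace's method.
I(n) ~ sqrt(π/(23n))

φ(x) = 23 · x^2 + 22 · x^4 has its unique global minimum at x* = 0 (since φ'(x) = 46x + 88x^3 = 0 only at x = 0 for real x with both coefficients positive, and φ → ∞ as |x| → ∞). At x* = 0, φ(0) = 0 and φ''(0) = 46. Laplace's method then gives
  I(n) ~ sqrt(2π / (n · φ''(0))) · e^(−n φ(0)) = sqrt(2π / (46n)) = sqrt(π/(23n)).
The 22 · x^4 term contributes only at subleading order (an O(1/n) relative correction).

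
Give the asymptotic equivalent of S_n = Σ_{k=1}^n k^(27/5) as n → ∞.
S_n ~ (5/32) · n^(32/5)

Integral comparison: Σ_{k=1}^n k^(27/5) = ∫_0^n x^(27/5) dx + O(n^(27/5)). The integral is n^(1 + 27/5) / (1 + 27/5) = n^((27+5)/5) / ((27+5)/5) = (5/32) · n^(32/5).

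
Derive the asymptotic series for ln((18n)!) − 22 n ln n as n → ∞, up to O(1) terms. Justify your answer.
ln((18n)!) − 22 n ln n = −4 n ln n + 18(ln 18 − 1) n + (1/2) ln(2π·18n) + O(1/n)

Stirling: ln((18n)!) = 18n ln(18n) − 18n + (1/2) ln(2π·18n) + O(1/n).
Expand 18n ln(18n) = 18n (ln n + ln 18) = 18n ln n + 18n ln 18.
Subtract 22n ln n: leading term is (18 − 22) n ln n = −4 n ln n. The next term is 18n ln 18 − 18n = 18(ln 18 − 1) n. Then the (1/2) ln(2π·18n) correction.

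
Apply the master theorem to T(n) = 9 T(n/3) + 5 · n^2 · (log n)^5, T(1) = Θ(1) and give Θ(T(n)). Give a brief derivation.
T(n) = Θ(n^2 · (log n)^6)

Here log_3 9 = 2 and f(n) = 5 · n^2 · (log n)^5 = Θ(n^(log_3 9) · (log n)^5). This is the extended Case 2 of the master theorem (f matches the critical exponent up to log factors), giving T(n) = Θ(n^(log_3 9) · (log n)^(5+1)) = Θ(n^2 · (log n)^6).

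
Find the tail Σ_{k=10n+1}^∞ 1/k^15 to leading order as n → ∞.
Σ_{k>10n} 1/k^15 ~ 1/(14 · (10n)^14)

Compare to the integral: ∫_{10n}^∞ x^(−15) dx = [−x^(−14)/14]_{10n}^∞ = 1/((15−1)·(10n)^14). Euler-Maclaurin then gives
  Σ_{k>10n} 1/k^15 = ∫_{10n}^∞ dx/x^15 − 1/(2·(10n)^15) + O(1/(10n)^16).
(Equivalently this is ζ(15) − Σ_{k≤10n} 1/k^15.)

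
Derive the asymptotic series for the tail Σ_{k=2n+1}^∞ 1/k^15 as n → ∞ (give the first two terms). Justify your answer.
Σ_{k>2n} 1/k^15 = 1/(14 · (2n)^14) − 1/(2 · (2n)^15) + O(1/(2n)^16)

Compare to the integral: ∫_{2n}^∞ x^(−15) dx = [−x^(−14)/14]_{2n}^∞ = 1/((15−1)·(2n)^14). The Euler-Maclaurin correction adds −f(2n)/2 = −1/(2·(2n)^15). Euler-Maclaurin then gives
  Σ_{k>2n} 1/k^15 = ∫_{2n}^∞ dx/x^15 − 1/(2·(2n)^15) + O(1/(2n)^16).
(Equivalently this is ζ(15) − Σ_{k≤2n} 1/k^15.)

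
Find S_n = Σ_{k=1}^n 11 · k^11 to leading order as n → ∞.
S_n ~ 11 · n^12 / 12

By integral comparison (Euler-Maclaurin), Σ_{k=1}^n 11 · k^11 = 11 · ∫_0^n x^11 dx + O(n^11) = 11 · n^12/12 + O(n^11). (Equivalently, Faulhaber's formula gives the same leading term.)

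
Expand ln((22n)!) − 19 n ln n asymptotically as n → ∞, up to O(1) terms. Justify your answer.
ln((22n)!) − 19 n ln n = 3 n ln n + 22(ln 22 − 1) n + (1/2) ln(2π·22n) + O(1/n)

Stirling: ln((22n)!) = 22n ln(22n) − 22n + (1/2) ln(2π·22n) + O(1/n).
Expand 22n ln(22n) = 22n (ln n + ln 22) = 22n ln n + 22n ln 22.
Subtract 19n ln n: leading term is (22 − 19) n ln n = 3 n ln n. The next term is 22n ln 22 − 22n = 22(ln 22 − 1) n. Then the (1/2) ln(2π·22n) correction.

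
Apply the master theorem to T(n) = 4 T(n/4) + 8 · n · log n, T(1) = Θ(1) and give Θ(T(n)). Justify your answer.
T(n) = Θ(n · (log n)^2)

Here log_4 4 = 1 and f(n) = 8 · n · log n = Θ(n^(log_4 4) · (log n)^1). This is the extended Case 2 of the master theorem (f matches the critical exponent up to log factors), giving T(n) = Θ(n^(log_4 4) · (log n)^(1+1)) = Θ(n · (log n)^2).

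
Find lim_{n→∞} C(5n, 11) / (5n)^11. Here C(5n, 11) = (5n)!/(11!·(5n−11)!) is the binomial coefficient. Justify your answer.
lim = 1/11! = 1/39916800

With N = 5n → ∞: C(N, 11) / N^11 = [N(N−1)…(N−10)] / (11! · N^11) = (1/11!) · 1 · (1 − 1/(5n)) · … · (1 − 10/(5n)). Each factor → 1 as N → ∞, so the limit is 1/11! = 1/39916800.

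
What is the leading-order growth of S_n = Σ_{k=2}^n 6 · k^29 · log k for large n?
S_n ~ n^30 log n / 5 − n^30 / 150

By integral comparison, S_n = ∫_1^n 6 · x^29 · log x dx + O(n^29 · log n). For the integral, ∫ x^29 log x dx = n^30 log n / 30 − n^30/900 (integration by parts). Hence S_n ~ n^30 log n / 5 − n^30 / 150.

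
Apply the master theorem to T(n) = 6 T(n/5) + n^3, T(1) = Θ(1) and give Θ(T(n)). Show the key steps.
T(n) = Θ(n^3)

log_5 6 ≈ 1.113. f(n) = n^3 dominates n^(log_5 6) since 3 > 1.113, and the regularity condition a·f(n/b) = 6·(n/5)^3 = (6/125)·n^3 ≤ c·f(n) holds with c = 6/125 ≈ 0.048 < 1. So this is Case 3: T(n) = Θ(f(n)) = Θ(n^3).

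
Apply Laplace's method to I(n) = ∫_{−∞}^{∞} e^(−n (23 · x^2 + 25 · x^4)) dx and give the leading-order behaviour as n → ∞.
I(n) ~ sqrt(π/(23n))

φ(x) = 23 · x^2 + 25 · x^4 has its unique global minimum at x* = 0 (since φ'(x) = 46x + 100x^3 = 0 only at x = 0 for real x with both coefficients positive, and φ → ∞ as |x| → ∞). At x* = 0, φ(0) = 0 and φ''(0) = 46. Laplace's method then gives
  I(n) ~ sqrt(2π / (n · φ''(0))) · e^(−n φ(0)) = sqrt(2π / (46n)) = sqrt(π/(23n)).
The 25 · x^4 term contributes only at subleading order (an O(1/n) relative correction).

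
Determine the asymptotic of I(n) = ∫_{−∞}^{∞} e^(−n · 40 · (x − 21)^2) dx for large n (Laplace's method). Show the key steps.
I(n) = sqrt(π/(40n))

Here φ(x) = 40 · (x − 21)^2 has its unique minimum at x* = 21 with φ(x*) = 0 and φ''(x*) = 80. Laplace's method gives
  I(n) ~ e^(−n φ(x*)) · sqrt(2π / (n · φ''(x*))) = sqrt(2π / (80n)) = sqrt(π/(40n)).
This is exact: substituting u = (x − 21)·sqrt(40n) gives I(n) = (1/sqrt(40n)) ∫_{−∞}^{∞} e^(−u^2) du = sqrt(π/(40n)).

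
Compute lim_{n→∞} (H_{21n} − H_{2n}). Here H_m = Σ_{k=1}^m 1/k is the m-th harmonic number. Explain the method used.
lim = ln(21/2)

Euler-Maclaurin gives H_m = ln m + γ + 1/(2m) + O(1/m^2). The γ and O(1/m) terms cancel in the difference:
  H_{21n} − H_{2n} = ln(21n) − ln(2n) + O(1/n) = ln(21/2) + O(1/n).
Hence the limit is ln(21/2).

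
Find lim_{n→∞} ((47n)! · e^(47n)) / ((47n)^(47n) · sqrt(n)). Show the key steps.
lim = sqrt(2π·47)

Stirling: (47n)! ~ sqrt(2π·47n) · (47n/e)^(47n). Hence
  (47n)! · e^(47n) / (47n)^(47n) ~ sqrt(2π·47n).
Dividing by sqrt(n): sqrt(2π·47n) / sqrt(n) = sqrt(2π·47) · n^((1−1)/2), so the limit is sqrt(2π·47).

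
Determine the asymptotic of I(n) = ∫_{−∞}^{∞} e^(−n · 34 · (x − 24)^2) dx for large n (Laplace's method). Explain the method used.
I(n) = sqrt(π/(34n))

Here φ(x) = 34 · (x − 24)^2 has its unique minimum at x* = 24 with φ(x*) = 0 and φ''(x*) = 68. Laplace's method gives
  I(n) ~ e^(−n φ(x*)) · sqrt(2π / (n · φ''(x*))) = sqrt(2π / (68n)) = sqrt(π/(34n)).
This is exact: substituting u = (x − 24)·sqrt(34n) gives I(n) = (1/sqrt(34n)) ∫_{−∞}^{∞} e^(−u^2) du = sqrt(π/(34n)).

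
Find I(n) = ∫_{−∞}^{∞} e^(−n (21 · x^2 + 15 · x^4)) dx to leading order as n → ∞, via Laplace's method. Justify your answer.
I(n) ~ sqrt(π/(21n))

φ(x) = 21 · x^2 + 15 · x^4 has its unique global minimum at x* = 0 (since φ'(x) = 42x + 60x^3 = 0 only at x = 0 for real x with both coefficients positive, and φ → ∞ as |x| → ∞). At x* = 0, φ(0) = 0 and φ''(0) = 42. Laplace's method then gives
  I(n) ~ sqrt(2π / (n · φ''(0))) · e^(−n φ(0)) = sqrt(2π / (42n)) = sqrt(π/(21n)).
The 15 · x^4 term contributes only at subleading order (an O(1/n) relative correction).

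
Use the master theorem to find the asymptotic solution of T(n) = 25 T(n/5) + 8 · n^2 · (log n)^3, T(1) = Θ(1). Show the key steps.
T(n) = Θ(n^2 · (log n)^4)

Here log_5 25 = 2 and f(n) = 8 · n^2 · (log n)^3 = Θ(n^(log_5 25) · (log n)^3). This is the extended Case 2 of the master theorem (f matches the critical exponent up to log factors), giving T(n) = Θ(n^(log_5 25) · (log n)^(3+1)) = Θ(n^2 · (log n)^4).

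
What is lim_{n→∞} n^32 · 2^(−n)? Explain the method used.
lim = 0

Exponentials with base > 1 dominate every fixed polynomial: for any fixed c, n^c / 2^n → 0 as n → ∞ (e.g. by the ratio test, or by writing 2^n = e^(n ln 2) and noting e^(n ln 2) / n^c → ∞). Hence n^32 · 2^(−n) = n^32 / 2^n → 0.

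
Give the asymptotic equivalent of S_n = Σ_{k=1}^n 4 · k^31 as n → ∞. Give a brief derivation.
S_n ~ n^32 / 8

By integral comparison (Euler-Maclaurin), Σ_{k=1}^n 4 · k^31 = 4 · ∫_0^n x^31 dx + O(n^31) = 4 · n^32/32 = n^32 / 8 + O(n^31). (Equivalently, Faulhaber's formula gives the same leading term.)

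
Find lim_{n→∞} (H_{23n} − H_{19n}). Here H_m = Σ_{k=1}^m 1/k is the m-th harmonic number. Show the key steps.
lim = ln(23/19)

Euler-Maclaurin gives H_m = ln m + γ + 1/(2m) + O(1/m^2). The γ and O(1/m) terms cancel in the difference:
  H_{23n} − H_{19n} = ln(23n) − ln(19n) + O(1/n) = ln(23/19) + O(1/n).
Hence the limit is ln(23/19).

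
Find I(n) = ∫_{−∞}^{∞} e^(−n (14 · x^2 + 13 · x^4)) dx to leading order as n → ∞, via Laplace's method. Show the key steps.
I(n) ~ sqrt(π/(14n))

φ(x) = 14 · x^2 + 13 · x^4 has its unique global minimum at x* = 0 (since φ'(x) = 28x + 52x^3 = 0 only at x = 0 for real x with both coefficients positive, and φ → ∞ as |x| → ∞). At x* = 0, φ(0) = 0 and φ''(0) = 28. Laplace's method then gives
  I(n) ~ sqrt(2π / (n · φ''(0))) · e^(−n φ(0)) = sqrt(2π / (28n)) = sqrt(π/(14n)).
The 13 · x^4 term contributes only at subleading order (an O(1/n) relative correction).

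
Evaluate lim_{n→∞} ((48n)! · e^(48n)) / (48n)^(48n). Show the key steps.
lim = ∞

Stirling: (48n)! ~ sqrt(2π·48n) · (48n/e)^(48n). Hence
  (48n)! · e^(48n) / (48n)^(48n) ~ sqrt(2π·48n) = sqrt(2π·48) · sqrt(n) → ∞.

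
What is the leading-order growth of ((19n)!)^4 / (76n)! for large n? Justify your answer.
((19n)!)^4/(76n)! ~ ((2π·19n)^(3/2) / 2) · 4^(−4·19n)  →  0

Write N = 19n. Stirling: N! ~ sqrt(2π N)(N/e)^N and (4N)! ~ sqrt(2π·4N)·(4N/e)^(4N).
  (N!)^4/(4N)! ~ (2π N)^(4/2) (N/e)^(4N) / [sqrt(2π·4N) (4N/e)^(4N)]
     = (2π N)^(4/2) / sqrt(2π·4N) · (N/(4N))^(4N)
     = (2π N)^((4−1)/2) / 2 · 4^(−4N).
Since 4^4 > 1, the factor 4^(−4N) decays exponentially, so the ratio → 0. Substituting N = 19n gives the stated form.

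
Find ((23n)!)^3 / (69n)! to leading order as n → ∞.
((23n)!)^3/(69n)! ~ ((2π·23n)^(2/2) / sqrt(3)) · 3^(−3·23n)  →  0

Write N = 23n. Stirling: N! ~ sqrt(2π N)(N/e)^N and (3N)! ~ sqrt(2π·3N)·(3N/e)^(3N).
  (N!)^3/(3N)! ~ (2π N)^(3/2) (N/e)^(3N) / [sqrt(2π·3N) (3N/e)^(3N)]
     = (2π N)^(3/2) / sqrt(2π·3N) · (N/(3N))^(3N)
     = (2π N)^((3−1)/2) / sqrt(3) · 3^(−3N).
Since 3^3 > 1, the factor 3^(−3N) decays exponentially, so the ratio → 0. Substituting N = 23n gives the stated form.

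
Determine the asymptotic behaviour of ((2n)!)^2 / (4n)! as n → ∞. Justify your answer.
((2n)!)^2/(4n)! ~ ((2π·2n)^(1/2) / sqrt(2)) · 2^(−2·2n)  →  0

Write N = 2n. Stirling: N! ~ sqrt(2π N)(N/e)^N and (2N)! ~ sqrt(2π·2N)·(2N/e)^(2N).
  (N!)^2/(2N)! ~ (2π N)^(2/2) (N/e)^(2N) / [sqrt(2π·2N) (2N/e)^(2N)]
     = (2π N)^(2/2) / sqrt(2π·2N) · (N/(2N))^(2N)
     = (2π N)^((2−1)/2) / sqrt(2) · 2^(−2N).
Since 2^2 > 1, the factor 2^(−2N) decays exponentially, so the ratio → 0. Substituting N = 2n gives the stated form.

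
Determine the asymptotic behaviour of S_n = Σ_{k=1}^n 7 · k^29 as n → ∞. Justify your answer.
S_n ~ 7 · n^30 / 30

By integral comparison (Euler-Maclaurin), Σ_{k=1}^n 7 · k^29 = 7 · ∫_0^n x^29 dx + O(n^29) = 7 · n^30/30 + O(n^29). (Equivalently, Faulhaber's formula gives the same leading term.)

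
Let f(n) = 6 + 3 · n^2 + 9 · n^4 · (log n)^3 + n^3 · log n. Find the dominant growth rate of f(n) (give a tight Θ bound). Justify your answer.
f(n) ∈ Θ(n^4 · (log n)^3)

Compare the terms by growth order. For large n, n^a · (log n)^b dominates n^a' · (log n)^b' iff a > a', or (a = a' and b > b'). Ranking the 4 terms shows the dominant one is 9 · n^4 · (log n)^3. Hence f(n) ∈ Θ(n^4 · (log n)^3).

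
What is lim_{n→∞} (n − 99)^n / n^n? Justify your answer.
lim = e^(−99)

Rewrite as (1 − 99/n)^(n). By the standard limit (1 + x/n)^n → e^x, we have (1 − 99/n)^n → e^(−99), and raising to the 1st power gives e^(−99).
More precisely, ln[(1 − 99/n)^(n)] = n · ln(1 − 99/n) = n · (-99/n + O(1/n^2)) = -99 + O(1/n) → -99.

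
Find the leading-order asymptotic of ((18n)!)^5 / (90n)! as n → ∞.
((18n)!)^5/(90n)! ~ ((2π·18n)^(4/2) / sqrt(5)) · 5^(−5·18n)  →  0

Write N = 18n. Stirling: N! ~ sqrt(2π N)(N/e)^N and (5N)! ~ sqrt(2π·5N)·(5N/e)^(5N).
  (N!)^5/(5N)! ~ (2π N)^(5/2) (N/e)^(5N) / [sqrt(2π·5N) (5N/e)^(5N)]
     = (2π N)^(5/2) / sqrt(2π·5N) · (N/(5N))^(5N)
     = (2π N)^((5−1)/2) / sqrt(5) · 5^(−5N).
Since 5^5 > 1, the factor 5^(−5N) decays exponentially, so the ratio → 0. Substituting N = 18n gives the stated form.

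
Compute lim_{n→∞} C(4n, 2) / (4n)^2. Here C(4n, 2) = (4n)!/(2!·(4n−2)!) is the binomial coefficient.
lim = 1/2! = 1/2

With N = 4n → ∞: C(N, 2) / N^2 = [N(N−1)…(N−1)] / (2! · N^2) = (1/2!) · 1 · (1 − 1/(4n)). Each factor → 1 as N → ∞, so the limit is 1/2! = 1/2.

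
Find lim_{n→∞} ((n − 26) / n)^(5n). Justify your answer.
lim = e^(−130)

Rewrite as (1 − 26/n)^(5n). By the standard limit (1 + x/n)^n → e^x, we have (1 − 26/n)^n → e^(−26), and raising to the 5th power gives e^(−130).
More precisely, ln[(1 − 26/n)^(5n)] = 5n · ln(1 − 26/n) = 5n · (-26/n + O(1/n^2)) = -130 + O(1/n) → -130.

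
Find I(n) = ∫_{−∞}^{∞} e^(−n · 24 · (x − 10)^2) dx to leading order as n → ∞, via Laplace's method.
I(n) = sqrt(π/(24n))

Here φ(x) = 24 · (x − 10)^2 has its unique minimum at x* = 10 with φ(x*) = 0 and φ''(x*) = 48. Laplace's method gives
  I(n) ~ e^(−n φ(x*)) · sqrt(2π / (n · φ''(x*))) = sqrt(2π / (48n)) = sqrt(π/(24n)).
This is exact: substituting u = (x − 10)·sqrt(24n) gives I(n) = (1/sqrt(24n)) ∫_{−∞}^{∞} e^(−u^2) du = sqrt(π/(24n)).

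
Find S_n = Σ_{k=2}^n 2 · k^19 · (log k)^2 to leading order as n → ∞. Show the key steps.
S_n ~ n^20 · (log n)^2 / 10

By integral comparison, S_n = ∫_1^n 2 · x^19 · (log x)^2 dx + O(n^19 · (log n)^2). For the integral, the leading term of ∫_1^n x^19 (log x)^2 dx is n^20/20 · (log n)^2 (by repeated integration by parts; each step lowers the log-exponent and produces a relatively O(1/log n) correction). Hence S_n ~ n^20 · (log n)^2 / 10.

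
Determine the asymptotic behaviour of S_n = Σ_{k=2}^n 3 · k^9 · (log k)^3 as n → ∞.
S_n ~ 3 · n^10 · (log n)^3 / 10

By integral comparison, S_n = ∫_1^n 3 · x^9 · (log x)^3 dx + O(n^9 · (log n)^3). For the integral, the leading term of ∫_1^n x^9 (log x)^3 dx is n^10/10 · (log n)^3 (by repeated integration by parts; each step lowers the log-exponent and produces a relatively O(1/log n) correction). Hence S_n ~ 3 · n^10 · (log n)^3 / 10.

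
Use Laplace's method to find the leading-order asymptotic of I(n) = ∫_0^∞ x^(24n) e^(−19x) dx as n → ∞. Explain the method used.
I(n) ~ (sqrt(2π·24n) / 19) · (24n/(19e))^(24n)

Write the integrand as exp(24n ln x − 19x) and set f(x) = 24n ln x − 19x. Then f'(x) = 24n/x − 19 = 0 at x* = 24n/19, and f''(x*) = −24n/x*^2 = −19^2/(24n). Laplace's method (interior maximum) gives
  I(n) ~ e^(f(x*)) · sqrt(2π / |f''(x*)|)
        = exp(24n ln(24n/19) − 24n) · sqrt(2π · 24n / 19^2)
        = (24n/19)^(24n) e^(−24n) · sqrt(2π·24n) / 19
        = (sqrt(2π·24n) / 19) · (24n/(19e))^(24n).
This matches Γ(24n+1)/19^(24n+1) with Stirling applied to Γ.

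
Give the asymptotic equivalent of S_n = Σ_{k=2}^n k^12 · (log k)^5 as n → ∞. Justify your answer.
S_n ~ n^13 · (log n)^5 / 13

By integral comparison, S_n = ∫_1^n x^12 · (log x)^5 dx + O(n^12 · (log n)^5). For the integral, the leading term of ∫_1^n x^12 (log x)^5 dx is n^13/13 · (log n)^5 (by repeated integration by parts; each step lowers the log-exponent and produces a relatively O(1/log n) correction). Hence S_n ~ n^13 · (log n)^5 / 13.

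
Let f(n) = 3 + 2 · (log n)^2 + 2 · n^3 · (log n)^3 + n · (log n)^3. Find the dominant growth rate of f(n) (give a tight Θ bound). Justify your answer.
f(n) ∈ Θ(n^3 · (log n)^3)

Compare the terms by growth order. For large n, n^a · (log n)^b dominates n^a' · (log n)^b' iff a > a', or (a = a' and b > b'). Ranking the 4 terms shows the dominant one is 2 · n^3 · (log n)^3. Hence f(n) ∈ Θ(n^3 · (log n)^3).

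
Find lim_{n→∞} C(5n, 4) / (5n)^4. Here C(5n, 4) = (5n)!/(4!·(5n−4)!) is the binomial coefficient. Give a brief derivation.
lim = 1/4! = 1/24

With N = 5n → ∞: C(N, 4) / N^4 = [N(N−1)…(N−3)] / (4! · N^4) = (1/4!) · 1 · (1 − 1/(5n)) · (1 − 2/(5n)) · (1 − 3/(5n)). Each factor → 1 as N → ∞, so the limit is 1/4! = 1/24.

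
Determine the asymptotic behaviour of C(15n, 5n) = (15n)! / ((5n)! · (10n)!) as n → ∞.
C(15n, 5n) ~ (27/4)^(5n) · sqrt(3/(4π·5n))

Write N = 5n. Apply Stirling to each factorial:
  (3N)! ~ sqrt(2π·3N) · (3N/e)^(3N),
  N! ~ sqrt(2π N) · (N/e)^N,
  (2N)! ~ sqrt(2π·2N) · (2N/e)^(2N).
The exponential factors combine to (3N)^(3N) / (N^N · (2N)^(2N)) = 3^(3N)/2^(2N) = (3^3/2^2)^N = (27/4)^N.
The square-root prefactors combine to sqrt(2π·3N) / (sqrt(2π N)·sqrt(2π·2N)) = sqrt(3 / (2π·2·N)) = sqrt(3/(4π·5n)).
Substituting N = 5n: C(15n, 5n) ~ (27/4)^(5n) · sqrt(3/(4π·5n)).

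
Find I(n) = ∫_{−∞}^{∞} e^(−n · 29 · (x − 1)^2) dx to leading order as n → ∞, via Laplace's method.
I(n) = sqrt(π/(29n))

Here φ(x) = 29 · (x − 1)^2 has its unique minimum at x* = 1 with φ(x*) = 0 and φ''(x*) = 58. Laplace's method gives
  I(n) ~ e^(−n φ(x*)) · sqrt(2π / (n · φ''(x*))) = sqrt(2π / (58n)) = sqrt(π/(29n)).
This is exact: substituting u = (x − 1)·sqrt(29n) gives I(n) = (1/sqrt(29n)) ∫_{−∞}^{∞} e^(−u^2) du = sqrt(π/(29n)).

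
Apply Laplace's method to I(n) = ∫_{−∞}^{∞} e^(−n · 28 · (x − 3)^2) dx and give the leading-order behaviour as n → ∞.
I(n) = sqrt(π/(28n))

Here φ(x) = 28 · (x − 3)^2 has its unique minimum at x* = 3 with φ(x*) = 0 and φ''(x*) = 56. Laplace's method gives
  I(n) ~ e^(−n φ(x*)) · sqrt(2π / (n · φ''(x*))) = sqrt(2π / (56n)) = sqrt(π/(28n)).
This is exact: substituting u = (x − 3)·sqrt(28n) gives I(n) = (1/sqrt(28n)) ∫_{−∞}^{∞} e^(−u^2) du = sqrt(π/(28n)).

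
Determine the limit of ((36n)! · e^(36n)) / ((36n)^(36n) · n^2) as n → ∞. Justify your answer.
lim = 0

Stirling: (36n)! ~ sqrt(2π·36n) · (36n/e)^(36n). Hence
  (36n)! · e^(36n) / (36n)^(36n) ~ sqrt(2π·36n).
Dividing by n^2: sqrt(2π·36n) / n^2 = sqrt(2π·36) · n^((1−4)/2), so the expression behaves like sqrt(2π·36) · n^((1−4)/2) → 0.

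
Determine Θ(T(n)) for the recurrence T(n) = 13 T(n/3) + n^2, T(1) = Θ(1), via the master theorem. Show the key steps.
T(n) = Θ(n^(log_3 13))

Master theorem: compare f(n) = n^2 to n^(log_3 13) where log_3 13 ≈ 2.335. Since 2 < log_3 13, we have f(n) = O(n^(log_3 13 − ε)) for some ε > 0 — Case 1. Hence T(n) = Θ(n^(log_3 13)).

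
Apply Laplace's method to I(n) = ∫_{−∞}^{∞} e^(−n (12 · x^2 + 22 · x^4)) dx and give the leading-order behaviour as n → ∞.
I(n) ~ sqrt(π/(12n))

φ(x) = 12 · x^2 + 22 · x^4 has its unique global minimum at x* = 0 (since φ'(x) = 24x + 88x^3 = 0 only at x = 0 for real x with both coefficients positive, and φ → ∞ as |x| → ∞). At x* = 0, φ(0) = 0 and φ''(0) = 24. Laplace's method then gives
  I(n) ~ sqrt(2π / (n · φ''(0))) · e^(−n φ(0)) = sqrt(2π / (24n)) = sqrt(π/(12n)).
The 22 · x^4 term contributes only at subleading order (an O(1/n) relative correction).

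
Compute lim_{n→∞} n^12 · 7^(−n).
lim = 0

Exponentials with base > 1 dominate every fixed polynomial: for any fixed c, n^c / 7^n → 0 as n → ∞ (e.g. by the ratio test, or by writing 7^n = e^(n ln 7) and noting e^(n ln 7) / n^c → ∞). Hence n^12 · 7^(−n) = n^12 / 7^n → 0.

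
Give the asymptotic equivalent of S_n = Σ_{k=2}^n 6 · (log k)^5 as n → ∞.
S_n ~ 6 · n · (log n)^5

By integral comparison, S_n = ∫_1^n 6 · (log x)^5 dx + O((log n)^5). For the integral, the leading term of ∫_1^n (log x)^5 dx is n · (log n)^5 (by repeated integration by parts; each step lowers the log-exponent and produces a relatively O(1/log n) correction). Hence S_n ~ 6 · n · (log n)^5.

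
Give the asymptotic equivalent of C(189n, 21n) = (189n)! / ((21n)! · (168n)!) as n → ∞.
C(189n, 21n) ~ (387420489/16777216)^(21n) · sqrt(9/(16π·21n))

Write N = 21n. Apply Stirling to each factorial:
  (9N)! ~ sqrt(2π·9N) · (9N/e)^(9N),
  N! ~ sqrt(2π N) · (N/e)^N,
  (8N)! ~ sqrt(2π·8N) · (8N/e)^(8N).
The exponential factors combine to (9N)^(9N) / (N^N · (8N)^(8N)) = 9^(9N)/8^(8N) = (9^9/8^8)^N = (387420489/16777216)^N.
The square-root prefactors combine to sqrt(2π·9N) / (sqrt(2π N)·sqrt(2π·8N)) = sqrt(9 / (2π·8·N)) = sqrt(9/(16π·21n)).
Substituting N = 21n: C(189n, 21n) ~ (387420489/16777216)^(21n) · sqrt(9/(16π·21n)).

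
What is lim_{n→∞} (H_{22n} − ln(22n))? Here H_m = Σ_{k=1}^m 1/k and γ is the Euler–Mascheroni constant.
lim = γ

By Euler-Maclaurin, H_m = ln m + γ + O(1/m). So
  H_{22n} − ln(22n) = ln(22n) + γ − ln(22n) + O(1/n)
                       = ln(22/22) + γ + O(1/n).
Hence the limit is γ (since ln 1 = 0).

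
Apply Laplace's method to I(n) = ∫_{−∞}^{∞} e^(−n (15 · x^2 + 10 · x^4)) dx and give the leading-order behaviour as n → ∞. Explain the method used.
I(n) ~ sqrt(π/(15n))

φ(x) = 15 · x^2 + 10 · x^4 has its unique global minimum at x* = 0 (since φ'(x) = 30x + 40x^3 = 0 only at x = 0 for real x with both coefficients positive, and φ → ∞ as |x| → ∞). At x* = 0, φ(0) = 0 and φ''(0) = 30. Laplace's method then gives
  I(n) ~ sqrt(2π / (n · φ''(0))) · e^(−n φ(0)) = sqrt(2π / (30n)) = sqrt(π/(15n)).
The 10 · x^4 term contributes only at subleading order (an O(1/n) relative correction).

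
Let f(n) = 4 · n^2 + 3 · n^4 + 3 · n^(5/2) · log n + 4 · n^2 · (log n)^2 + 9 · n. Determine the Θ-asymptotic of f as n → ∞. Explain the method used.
f(n) ∈ Θ(n^4)

Compare the terms by growth order. For large n, n^a · (log n)^b dominates n^a' · (log n)^b' iff a > a', or (a = a' and b > b'). Ranking the 5 terms shows the dominant one is 3 · n^4. Hence f(n) ∈ Θ(n^4).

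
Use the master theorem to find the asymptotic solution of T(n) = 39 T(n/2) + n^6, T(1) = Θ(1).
T(n) = Θ(n^6)

log_2 39 ≈ 5.285. f(n) = n^6 dominates n^(log_2 39) since 6 > 5.285, and the regularity condition a·f(n/b) = 39·(n/2)^6 = (39/64)·n^6 ≤ c·f(n) holds with c = 39/64 ≈ 0.609 < 1. So this is Case 3: T(n) = Θ(f(n)) = Θ(n^6).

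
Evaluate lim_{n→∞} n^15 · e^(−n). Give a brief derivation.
lim = 0

Exponentials with base > 1 dominate every fixed polynomial: for any fixed c, n^c / e^n → 0 as n → ∞ (e.g. by the ratio test, or since e^n grows faster than any power of n). Hence n^15 · e^(−n) = n^15 / e^n → 0.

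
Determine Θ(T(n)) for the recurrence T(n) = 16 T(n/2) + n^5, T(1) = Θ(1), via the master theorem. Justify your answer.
T(n) = Θ(n^5)

log_2 16 ≈ 4.000. f(n) = n^5 dominates n^(log_2 16) since 5 > 4.000, and the regularity condition a·f(n/b) = 16·(n/2)^5 = (16/32)·n^5 ≤ c·f(n) holds with c = 16/32 ≈ 0.5 < 1. So this is Case 3: T(n) = Θ(f(n)) = Θ(n^5).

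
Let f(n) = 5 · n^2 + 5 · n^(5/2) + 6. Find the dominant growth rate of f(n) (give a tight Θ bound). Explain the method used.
f(n) ∈ Θ(n^(5/2))

Compare the terms by growth order. For large n, n^a · (log n)^b dominates n^a' · (log n)^b' iff a > a', or (a = a' and b > b'). Ranking the 3 terms shows the dominant one is 5 · n^(5/2). Hence f(n) ∈ Θ(n^(5/2)).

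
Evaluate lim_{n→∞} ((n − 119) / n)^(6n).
lim = e^(−714)

Rewrite as (1 − 119/n)^(6n). By the standard limit (1 + x/n)^n → e^x, we have (1 − 119/n)^n → e^(−119), and raising to the 6th power gives e^(−714).
More precisely, ln[(1 − 119/n)^(6n)] = 6n · ln(1 − 119/n) = 6n · (-119/n + O(1/n^2)) = -714 + O(1/n) → -714.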